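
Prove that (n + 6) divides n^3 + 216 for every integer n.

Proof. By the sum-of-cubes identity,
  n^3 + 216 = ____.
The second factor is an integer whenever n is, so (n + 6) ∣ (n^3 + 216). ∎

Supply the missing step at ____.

(n + 6)(n^2 - 6n + 36)

a^3 + b^3 = (a + b)(a^2 - ab + b^2). With a = n, b = 6:
n^3 + 216 = (n + 6)(n^2 - 6n + 36).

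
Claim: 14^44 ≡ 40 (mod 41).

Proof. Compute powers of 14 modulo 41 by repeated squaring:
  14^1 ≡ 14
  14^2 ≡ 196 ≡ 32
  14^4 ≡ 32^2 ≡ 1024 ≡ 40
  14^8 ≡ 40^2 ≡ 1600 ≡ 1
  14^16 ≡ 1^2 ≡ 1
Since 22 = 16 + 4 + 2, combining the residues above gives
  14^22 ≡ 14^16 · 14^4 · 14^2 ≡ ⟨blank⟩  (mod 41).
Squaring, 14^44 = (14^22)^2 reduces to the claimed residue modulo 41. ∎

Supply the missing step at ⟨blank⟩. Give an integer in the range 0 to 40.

9

14^16 · 14^4 · 14^2 ≡ 1 · 40 · 32 = 1280.
1280 mod 41 = 9, so 14^22 ≡ 9 (mod 41).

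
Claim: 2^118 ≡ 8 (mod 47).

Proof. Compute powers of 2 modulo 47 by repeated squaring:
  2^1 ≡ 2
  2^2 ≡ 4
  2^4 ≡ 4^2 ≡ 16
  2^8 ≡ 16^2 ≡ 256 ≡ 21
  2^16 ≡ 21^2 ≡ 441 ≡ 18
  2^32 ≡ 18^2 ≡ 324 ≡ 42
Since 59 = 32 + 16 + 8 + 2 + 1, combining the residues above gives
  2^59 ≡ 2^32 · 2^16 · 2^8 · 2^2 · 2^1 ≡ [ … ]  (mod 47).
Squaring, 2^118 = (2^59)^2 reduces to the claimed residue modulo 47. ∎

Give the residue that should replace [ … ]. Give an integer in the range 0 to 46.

14

2^32 · 2^16 · 2^8 · 2^2 · 2^1 ≡ 42 · 18 · 21 · 4 · 2 = 127008.
127008 mod 47 = 14, so 2^59 ≡ 14 (mod 47).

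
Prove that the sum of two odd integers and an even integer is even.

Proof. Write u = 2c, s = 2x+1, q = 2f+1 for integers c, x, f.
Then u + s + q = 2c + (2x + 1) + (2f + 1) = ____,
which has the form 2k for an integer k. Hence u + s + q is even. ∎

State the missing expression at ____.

2(c + f + x + 1)

2c + (2x + 1) + (2f + 1) = 2c + 2f + 2x + 2
= 2(c + f + x + 1).
Since c + f + x + 1 is an integer, the sum is of the form 2k for an integer k.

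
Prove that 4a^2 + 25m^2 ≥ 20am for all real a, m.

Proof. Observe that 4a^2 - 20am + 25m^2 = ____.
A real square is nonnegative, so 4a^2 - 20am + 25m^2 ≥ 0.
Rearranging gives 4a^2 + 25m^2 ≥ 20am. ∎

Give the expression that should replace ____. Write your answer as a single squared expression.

(2a - 5m)^2

4a^2 - 20am + 25m^2 is a perfect-square trinomial: the outer terms are (2a)^2 and (5m)^2, and the cross term is -2·2a·5m.
So 4a^2 - 20am + 25m^2 = (2a - 5m)^2 ≥ 0.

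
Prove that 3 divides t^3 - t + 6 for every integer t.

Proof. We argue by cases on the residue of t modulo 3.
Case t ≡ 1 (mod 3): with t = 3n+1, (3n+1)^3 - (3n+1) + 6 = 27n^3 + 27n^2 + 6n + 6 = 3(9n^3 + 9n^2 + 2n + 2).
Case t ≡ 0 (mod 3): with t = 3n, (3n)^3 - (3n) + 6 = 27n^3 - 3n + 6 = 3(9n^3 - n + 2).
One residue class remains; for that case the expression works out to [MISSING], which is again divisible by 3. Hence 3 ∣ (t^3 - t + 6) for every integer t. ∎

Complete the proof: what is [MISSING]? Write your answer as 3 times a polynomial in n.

Only t ≡ 2 (mod 3) is unaccounted for. Put t = 3n+2:
(3n+2)^3 - (3n+2) + 6 expands to 27n^3 + 54n^2 + 33n + 12,
and factoring out 3 leaves 3(9n^3 + 18n^2 + 11n + 4).

3(9n^3 + 18n^2 + 11n + 4)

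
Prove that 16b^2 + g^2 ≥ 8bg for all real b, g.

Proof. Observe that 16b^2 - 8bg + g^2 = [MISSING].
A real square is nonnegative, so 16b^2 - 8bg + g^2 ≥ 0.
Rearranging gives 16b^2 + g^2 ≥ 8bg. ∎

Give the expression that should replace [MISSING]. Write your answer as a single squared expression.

16b^2 - 8bg + g^2 is a perfect-square trinomial: the outer terms are (4b)^2 and (g)^2, and the cross term is -2·4b·g.
So 16b^2 - 8bg + g^2 = (4b - g)^2 ≥ 0.

(4b - g)^2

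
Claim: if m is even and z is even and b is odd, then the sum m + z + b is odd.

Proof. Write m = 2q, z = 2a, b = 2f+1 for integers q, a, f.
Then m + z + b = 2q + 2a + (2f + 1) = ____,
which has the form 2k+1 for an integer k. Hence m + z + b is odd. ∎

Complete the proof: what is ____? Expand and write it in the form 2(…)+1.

Expanding: 2q + 2a + (2f + 1) = 2a + 2f + 2q + 1.
Every term except the constant is even, so this is 2(a + f + q) + 1,
and a + f + q ∈ ℤ gives the required form.

2(a + f + q) + 1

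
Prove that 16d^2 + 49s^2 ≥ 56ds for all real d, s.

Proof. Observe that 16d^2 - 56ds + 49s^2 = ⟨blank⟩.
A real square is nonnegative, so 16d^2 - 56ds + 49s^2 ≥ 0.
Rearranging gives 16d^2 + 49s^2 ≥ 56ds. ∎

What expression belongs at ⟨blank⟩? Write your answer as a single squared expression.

(4d - 7s)^2

16d^2 - 56ds + 49s^2 is a perfect-square trinomial: the outer terms are (4d)^2 and (7s)^2, and the cross term is -2·4d·7s.
So 16d^2 - 56ds + 49s^2 = (4d - 7s)^2 ≥ 0.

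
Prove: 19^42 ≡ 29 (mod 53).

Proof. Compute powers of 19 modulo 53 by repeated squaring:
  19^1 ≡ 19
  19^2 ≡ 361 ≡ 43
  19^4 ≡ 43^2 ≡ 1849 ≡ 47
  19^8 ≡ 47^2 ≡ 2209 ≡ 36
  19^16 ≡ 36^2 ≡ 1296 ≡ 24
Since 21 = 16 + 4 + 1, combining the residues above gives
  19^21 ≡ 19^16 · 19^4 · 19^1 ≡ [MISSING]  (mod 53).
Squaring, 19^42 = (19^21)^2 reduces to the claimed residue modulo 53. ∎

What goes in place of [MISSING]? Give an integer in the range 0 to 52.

19^16 · 19^4 · 19^1 ≡ 24 · 47 · 19 = 21432.
21432 mod 53 = 20, so 19^21 ≡ 20 (mod 53).

20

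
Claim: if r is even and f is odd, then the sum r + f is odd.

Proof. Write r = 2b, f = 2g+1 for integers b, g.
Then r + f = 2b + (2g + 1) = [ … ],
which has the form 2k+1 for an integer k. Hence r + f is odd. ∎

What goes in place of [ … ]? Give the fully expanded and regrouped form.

2(b + g) + 1

Expanding: 2b + (2g + 1) = 2b + 2g + 1.
Every term except the constant is even, so this is 2(b + g) + 1,
and b + g ∈ ℤ gives the required form.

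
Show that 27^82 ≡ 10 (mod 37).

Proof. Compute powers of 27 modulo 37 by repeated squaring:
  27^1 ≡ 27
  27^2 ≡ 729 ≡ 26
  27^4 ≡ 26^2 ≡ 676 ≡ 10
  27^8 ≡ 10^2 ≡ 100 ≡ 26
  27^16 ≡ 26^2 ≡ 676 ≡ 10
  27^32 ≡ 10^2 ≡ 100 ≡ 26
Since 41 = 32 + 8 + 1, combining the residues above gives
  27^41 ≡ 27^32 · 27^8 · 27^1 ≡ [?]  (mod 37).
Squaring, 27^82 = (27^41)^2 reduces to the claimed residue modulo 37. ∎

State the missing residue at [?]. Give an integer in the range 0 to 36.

27^32 · 27^8 · 27^1 ≡ 26 · 26 · 27 = 18252.
18252 mod 37 = 11, so 27^41 ≡ 11 (mod 37).

11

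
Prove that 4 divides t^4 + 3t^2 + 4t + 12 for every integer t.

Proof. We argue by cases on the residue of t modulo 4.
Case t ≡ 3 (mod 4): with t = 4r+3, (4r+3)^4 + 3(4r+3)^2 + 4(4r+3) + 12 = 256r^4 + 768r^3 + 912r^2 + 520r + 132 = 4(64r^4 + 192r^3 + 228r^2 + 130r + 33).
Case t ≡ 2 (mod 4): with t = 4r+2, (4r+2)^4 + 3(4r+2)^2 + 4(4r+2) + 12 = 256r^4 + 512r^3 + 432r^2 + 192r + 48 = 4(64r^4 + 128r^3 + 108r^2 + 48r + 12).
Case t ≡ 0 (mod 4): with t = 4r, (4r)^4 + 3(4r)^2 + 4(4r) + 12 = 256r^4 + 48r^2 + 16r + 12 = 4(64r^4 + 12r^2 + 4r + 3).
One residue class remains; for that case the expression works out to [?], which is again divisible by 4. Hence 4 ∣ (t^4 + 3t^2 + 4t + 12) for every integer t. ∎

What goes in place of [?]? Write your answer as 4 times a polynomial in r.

Only t ≡ 1 (mod 4) is unaccounted for. Put t = 4r+1:
(4r+1)^4 + 3(4r+1)^2 + 4(4r+1) + 12 expands to 256r^4 + 256r^3 + 144r^2 + 56r + 20,
and factoring out 4 leaves 4(64r^4 + 64r^3 + 36r^2 + 14r + 5).

4(64r^4 + 64r^3 + 36r^2 + 14r + 5)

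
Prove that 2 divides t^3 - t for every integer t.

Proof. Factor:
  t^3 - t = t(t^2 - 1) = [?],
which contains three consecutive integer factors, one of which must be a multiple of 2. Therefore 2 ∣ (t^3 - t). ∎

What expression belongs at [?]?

(t - 1)t(t + 1)

t(t^2 - 1) = t(t - 1)(t + 1) = (t - 1)t(t + 1).
These three factors are consecutive integers, so their product is divisible by 2.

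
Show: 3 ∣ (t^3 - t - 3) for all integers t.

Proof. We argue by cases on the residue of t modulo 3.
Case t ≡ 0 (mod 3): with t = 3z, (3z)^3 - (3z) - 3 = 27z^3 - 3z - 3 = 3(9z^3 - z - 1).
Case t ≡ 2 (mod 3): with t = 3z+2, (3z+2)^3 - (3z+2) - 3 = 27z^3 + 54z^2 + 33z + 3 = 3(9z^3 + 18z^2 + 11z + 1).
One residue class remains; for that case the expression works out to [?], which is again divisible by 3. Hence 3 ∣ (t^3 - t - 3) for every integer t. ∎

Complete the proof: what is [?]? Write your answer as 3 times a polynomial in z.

Only t ≡ 1 (mod 3) is unaccounted for. Put t = 3z+1:
(3z+1)^3 - (3z+1) - 3 expands to 27z^3 + 27z^2 + 6z - 3,
and factoring out 3 leaves 3(9z^3 + 9z^2 + 2z - 1).

3(9z^3 + 9z^2 + 2z - 1)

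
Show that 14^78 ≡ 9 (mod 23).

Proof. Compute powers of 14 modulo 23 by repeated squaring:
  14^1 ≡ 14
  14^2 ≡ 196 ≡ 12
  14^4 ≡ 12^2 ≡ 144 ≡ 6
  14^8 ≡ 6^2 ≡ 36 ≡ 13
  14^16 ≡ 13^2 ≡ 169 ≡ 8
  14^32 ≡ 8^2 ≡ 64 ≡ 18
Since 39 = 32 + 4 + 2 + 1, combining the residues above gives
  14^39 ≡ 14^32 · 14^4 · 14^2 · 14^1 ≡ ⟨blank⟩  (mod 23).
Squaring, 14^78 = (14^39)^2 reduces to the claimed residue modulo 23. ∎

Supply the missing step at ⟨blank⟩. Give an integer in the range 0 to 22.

20

14^32 · 14^4 · 14^2 · 14^1 ≡ 18 · 6 · 12 · 14 = 18144.
18144 mod 23 = 20, so 14^39 ≡ 20 (mod 23).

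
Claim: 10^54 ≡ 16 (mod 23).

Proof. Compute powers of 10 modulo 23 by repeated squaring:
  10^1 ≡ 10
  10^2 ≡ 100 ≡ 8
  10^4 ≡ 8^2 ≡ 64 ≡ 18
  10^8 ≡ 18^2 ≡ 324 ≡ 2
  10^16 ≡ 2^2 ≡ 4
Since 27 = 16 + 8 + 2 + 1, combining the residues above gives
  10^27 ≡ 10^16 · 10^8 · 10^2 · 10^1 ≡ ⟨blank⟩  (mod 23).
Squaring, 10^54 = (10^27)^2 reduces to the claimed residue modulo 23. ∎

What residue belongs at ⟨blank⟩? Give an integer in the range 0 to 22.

19

Multiply the listed residues: 4 · 2 · 8 · 10 = 8 → 64 → 640.
Reducing modulo 23: 640 = 27·23 + 19, so 10^27 ≡ 19.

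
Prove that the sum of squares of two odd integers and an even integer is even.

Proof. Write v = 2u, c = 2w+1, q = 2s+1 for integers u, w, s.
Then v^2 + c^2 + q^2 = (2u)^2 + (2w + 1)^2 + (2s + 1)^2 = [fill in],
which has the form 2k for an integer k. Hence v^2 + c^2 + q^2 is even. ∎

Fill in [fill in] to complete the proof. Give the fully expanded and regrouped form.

(2u)^2 + (2w + 1)^2 + (2s + 1)^2 = 4s^2 + 4s + 4u^2 + 4w^2 + 4w + 2
= 2(2s^2 + 2s + 2u^2 + 2w^2 + 2w + 1).
Since 2s^2 + 2s + 2u^2 + 2w^2 + 2w + 1 is an integer, the sum of squares is of the form 2k for an integer k.

2(2s^2 + 2s + 2u^2 + 2w^2 + 2w + 1)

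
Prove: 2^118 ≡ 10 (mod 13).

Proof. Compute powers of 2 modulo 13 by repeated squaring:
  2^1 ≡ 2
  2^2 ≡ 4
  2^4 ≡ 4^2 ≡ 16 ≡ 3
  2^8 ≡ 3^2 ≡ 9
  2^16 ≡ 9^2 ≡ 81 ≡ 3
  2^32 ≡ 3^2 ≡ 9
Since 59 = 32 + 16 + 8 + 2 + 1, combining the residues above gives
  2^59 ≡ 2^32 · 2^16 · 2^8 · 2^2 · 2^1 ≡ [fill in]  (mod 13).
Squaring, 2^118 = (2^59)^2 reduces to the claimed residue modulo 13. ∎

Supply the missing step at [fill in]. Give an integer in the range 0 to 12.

7

2^32 · 2^16 · 2^8 · 2^2 · 2^1 ≡ 9 · 3 · 9 · 4 · 2 = 1944.
1944 mod 13 = 7, so 2^59 ≡ 7 (mod 13).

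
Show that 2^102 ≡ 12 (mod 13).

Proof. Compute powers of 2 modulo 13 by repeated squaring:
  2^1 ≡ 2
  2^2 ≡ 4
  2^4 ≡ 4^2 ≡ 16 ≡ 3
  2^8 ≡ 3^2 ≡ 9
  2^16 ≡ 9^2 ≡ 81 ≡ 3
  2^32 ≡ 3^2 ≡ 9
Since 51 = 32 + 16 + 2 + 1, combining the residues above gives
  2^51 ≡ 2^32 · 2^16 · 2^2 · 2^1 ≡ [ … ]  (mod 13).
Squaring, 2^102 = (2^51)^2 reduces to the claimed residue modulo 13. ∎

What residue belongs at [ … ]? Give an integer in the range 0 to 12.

Multiply the listed residues: 9 · 3 · 4 · 2 = 27 → 108 → 216.
Reducing modulo 13: 216 = 16·13 + 8, so 2^51 ≡ 8.

8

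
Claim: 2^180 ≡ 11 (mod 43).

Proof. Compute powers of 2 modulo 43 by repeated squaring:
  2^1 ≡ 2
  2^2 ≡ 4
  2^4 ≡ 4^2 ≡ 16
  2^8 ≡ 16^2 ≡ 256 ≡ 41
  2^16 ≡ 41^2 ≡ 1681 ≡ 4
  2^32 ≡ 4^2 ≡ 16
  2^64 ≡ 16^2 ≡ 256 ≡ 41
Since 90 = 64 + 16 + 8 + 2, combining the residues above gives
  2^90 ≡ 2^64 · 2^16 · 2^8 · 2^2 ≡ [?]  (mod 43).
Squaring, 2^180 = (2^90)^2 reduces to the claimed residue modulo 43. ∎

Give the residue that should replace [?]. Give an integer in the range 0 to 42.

21

2^64 · 2^16 · 2^8 · 2^2 ≡ 41 · 4 · 41 · 4 = 26896.
26896 mod 43 = 21, so 2^90 ≡ 21 (mod 43).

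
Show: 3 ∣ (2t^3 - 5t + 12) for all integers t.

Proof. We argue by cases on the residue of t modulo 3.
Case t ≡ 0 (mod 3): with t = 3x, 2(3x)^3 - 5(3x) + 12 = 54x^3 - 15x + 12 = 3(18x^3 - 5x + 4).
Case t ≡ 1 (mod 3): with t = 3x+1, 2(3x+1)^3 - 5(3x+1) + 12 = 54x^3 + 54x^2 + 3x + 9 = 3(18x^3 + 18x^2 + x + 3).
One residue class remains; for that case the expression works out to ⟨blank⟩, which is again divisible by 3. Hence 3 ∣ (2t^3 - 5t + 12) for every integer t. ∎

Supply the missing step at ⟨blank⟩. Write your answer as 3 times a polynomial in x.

The residues treated are {0, 1}, so the missing case is t ≡ 2 (mod 3); write t = 3x+2.
Then 2(3x+2)^3 - 5(3x+2) + 12 = 54x^3 + 108x^2 + 57x + 18 = 3(18x^3 + 36x^2 + 19x + 6).

3(18x^3 + 36x^2 + 19x + 6)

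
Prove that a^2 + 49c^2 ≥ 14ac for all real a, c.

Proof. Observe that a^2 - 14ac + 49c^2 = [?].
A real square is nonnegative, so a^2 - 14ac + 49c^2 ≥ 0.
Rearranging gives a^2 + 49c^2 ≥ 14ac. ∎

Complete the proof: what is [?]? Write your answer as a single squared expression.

(a - 7c)^2

a^2 - 14ac + 49c^2 is a perfect-square trinomial: the outer terms are (a)^2 and (7c)^2, and the cross term is -2·a·7c.
So a^2 - 14ac + 49c^2 = (a - 7c)^2 ≥ 0.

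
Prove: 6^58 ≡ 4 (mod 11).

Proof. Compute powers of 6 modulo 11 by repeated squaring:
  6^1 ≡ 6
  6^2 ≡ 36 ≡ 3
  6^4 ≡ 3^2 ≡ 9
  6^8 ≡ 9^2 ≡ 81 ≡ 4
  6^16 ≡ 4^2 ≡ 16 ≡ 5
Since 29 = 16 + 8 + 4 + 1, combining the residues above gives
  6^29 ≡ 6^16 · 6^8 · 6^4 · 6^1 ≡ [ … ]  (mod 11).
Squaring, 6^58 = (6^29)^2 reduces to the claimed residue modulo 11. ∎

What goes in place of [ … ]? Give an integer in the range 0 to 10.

2

6^16 · 6^8 · 6^4 · 6^1 ≡ 5 · 4 · 9 · 6 = 1080.
1080 mod 11 = 2, so 6^29 ≡ 2 (mod 11).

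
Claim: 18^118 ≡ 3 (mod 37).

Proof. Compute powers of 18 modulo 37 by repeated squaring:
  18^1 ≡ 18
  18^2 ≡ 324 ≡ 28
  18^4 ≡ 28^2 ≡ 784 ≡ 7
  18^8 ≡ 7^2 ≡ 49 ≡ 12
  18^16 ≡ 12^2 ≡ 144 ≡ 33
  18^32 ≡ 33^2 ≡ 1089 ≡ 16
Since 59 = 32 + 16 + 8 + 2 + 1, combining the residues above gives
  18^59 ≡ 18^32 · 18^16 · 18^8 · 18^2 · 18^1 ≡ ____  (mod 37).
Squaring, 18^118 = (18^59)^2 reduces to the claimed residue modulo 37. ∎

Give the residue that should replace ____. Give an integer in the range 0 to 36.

18^32 · 18^16 · 18^8 · 18^2 · 18^1 ≡ 16 · 33 · 12 · 28 · 18 = 3193344.
3193344 mod 37 = 22, so 18^59 ≡ 22 (mod 37).

22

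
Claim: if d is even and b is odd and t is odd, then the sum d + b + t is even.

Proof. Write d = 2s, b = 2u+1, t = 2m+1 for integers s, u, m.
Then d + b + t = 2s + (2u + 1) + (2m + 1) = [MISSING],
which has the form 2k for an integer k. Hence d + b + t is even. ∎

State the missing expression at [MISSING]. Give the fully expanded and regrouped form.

2s + (2u + 1) + (2m + 1) = 2m + 2s + 2u + 2
= 2(m + s + u + 1).
Since m + s + u + 1 is an integer, the sum is of the form 2k for an integer k.

2(m + s + u + 1)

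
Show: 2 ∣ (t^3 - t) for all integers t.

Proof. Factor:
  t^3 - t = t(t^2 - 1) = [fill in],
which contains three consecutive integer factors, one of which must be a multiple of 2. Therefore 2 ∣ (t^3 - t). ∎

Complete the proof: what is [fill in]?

t(t^2 - 1) = t(t - 1)(t + 1) = (t - 1)t(t + 1).
These three factors are consecutive integers, so their product is divisible by 2.

(t - 1)t(t + 1)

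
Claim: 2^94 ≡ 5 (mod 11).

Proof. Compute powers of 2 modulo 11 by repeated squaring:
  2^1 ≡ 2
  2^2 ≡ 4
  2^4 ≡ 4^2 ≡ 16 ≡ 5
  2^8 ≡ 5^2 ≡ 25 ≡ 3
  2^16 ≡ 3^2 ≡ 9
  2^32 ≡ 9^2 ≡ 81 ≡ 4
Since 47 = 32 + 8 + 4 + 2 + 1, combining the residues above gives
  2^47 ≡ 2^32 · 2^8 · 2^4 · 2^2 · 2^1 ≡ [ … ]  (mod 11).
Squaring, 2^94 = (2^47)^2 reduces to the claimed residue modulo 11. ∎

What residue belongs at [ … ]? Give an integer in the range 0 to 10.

2^32 · 2^8 · 2^4 · 2^2 · 2^1 ≡ 4 · 3 · 5 · 4 · 2 = 480.
480 mod 11 = 7, so 2^47 ≡ 7 (mod 11).

7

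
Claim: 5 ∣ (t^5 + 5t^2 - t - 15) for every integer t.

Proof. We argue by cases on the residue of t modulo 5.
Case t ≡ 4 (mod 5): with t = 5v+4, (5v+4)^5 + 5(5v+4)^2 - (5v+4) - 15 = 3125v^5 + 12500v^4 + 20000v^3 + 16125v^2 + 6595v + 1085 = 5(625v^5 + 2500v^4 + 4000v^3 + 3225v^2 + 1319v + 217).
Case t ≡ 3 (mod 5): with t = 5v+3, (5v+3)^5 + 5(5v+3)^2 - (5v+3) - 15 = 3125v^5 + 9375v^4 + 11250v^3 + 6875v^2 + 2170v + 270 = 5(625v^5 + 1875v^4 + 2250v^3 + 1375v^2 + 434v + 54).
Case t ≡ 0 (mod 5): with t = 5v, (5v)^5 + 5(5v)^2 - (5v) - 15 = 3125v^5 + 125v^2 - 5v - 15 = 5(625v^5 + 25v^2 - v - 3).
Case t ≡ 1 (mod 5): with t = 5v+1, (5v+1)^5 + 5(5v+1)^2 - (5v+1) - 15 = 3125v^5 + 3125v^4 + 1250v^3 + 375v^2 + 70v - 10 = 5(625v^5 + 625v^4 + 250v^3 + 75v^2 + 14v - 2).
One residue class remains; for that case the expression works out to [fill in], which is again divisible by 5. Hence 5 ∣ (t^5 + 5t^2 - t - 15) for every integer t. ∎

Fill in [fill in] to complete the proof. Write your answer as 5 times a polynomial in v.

5(625v^5 + 1250v^4 + 1000v^3 + 425v^2 + 99v + 7)

Only t ≡ 2 (mod 5) is unaccounted for. Put t = 5v+2:
(5v+2)^5 + 5(5v+2)^2 - (5v+2) - 15 expands to 3125v^5 + 6250v^4 + 5000v^3 + 2125v^2 + 495v + 35,
and factoring out 5 leaves 5(625v^5 + 1250v^4 + 1000v^3 + 425v^2 + 99v + 7).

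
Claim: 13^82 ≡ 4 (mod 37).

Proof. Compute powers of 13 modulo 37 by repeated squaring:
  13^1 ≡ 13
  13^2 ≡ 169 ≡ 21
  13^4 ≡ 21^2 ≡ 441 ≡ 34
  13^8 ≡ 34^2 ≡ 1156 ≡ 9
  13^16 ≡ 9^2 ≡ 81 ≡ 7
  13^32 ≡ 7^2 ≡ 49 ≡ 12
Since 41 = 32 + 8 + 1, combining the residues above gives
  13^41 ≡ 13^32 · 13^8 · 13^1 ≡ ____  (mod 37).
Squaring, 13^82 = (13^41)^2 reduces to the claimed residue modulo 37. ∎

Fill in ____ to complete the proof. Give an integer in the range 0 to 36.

35

Multiply the listed residues: 12 · 9 · 13 = 108 → 1404.
Reducing modulo 37: 1404 = 37·37 + 35, so 13^41 ≡ 35.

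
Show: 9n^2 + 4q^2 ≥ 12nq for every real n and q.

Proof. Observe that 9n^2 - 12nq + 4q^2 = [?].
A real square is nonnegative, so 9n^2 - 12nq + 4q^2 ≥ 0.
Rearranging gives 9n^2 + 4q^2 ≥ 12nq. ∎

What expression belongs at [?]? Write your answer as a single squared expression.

(3n - 2q)^2

9n^2 - 12nq + 4q^2 is a perfect-square trinomial: the outer terms are (3n)^2 and (2q)^2, and the cross term is -2·3n·2q.
So 9n^2 - 12nq + 4q^2 = (3n - 2q)^2 ≥ 0.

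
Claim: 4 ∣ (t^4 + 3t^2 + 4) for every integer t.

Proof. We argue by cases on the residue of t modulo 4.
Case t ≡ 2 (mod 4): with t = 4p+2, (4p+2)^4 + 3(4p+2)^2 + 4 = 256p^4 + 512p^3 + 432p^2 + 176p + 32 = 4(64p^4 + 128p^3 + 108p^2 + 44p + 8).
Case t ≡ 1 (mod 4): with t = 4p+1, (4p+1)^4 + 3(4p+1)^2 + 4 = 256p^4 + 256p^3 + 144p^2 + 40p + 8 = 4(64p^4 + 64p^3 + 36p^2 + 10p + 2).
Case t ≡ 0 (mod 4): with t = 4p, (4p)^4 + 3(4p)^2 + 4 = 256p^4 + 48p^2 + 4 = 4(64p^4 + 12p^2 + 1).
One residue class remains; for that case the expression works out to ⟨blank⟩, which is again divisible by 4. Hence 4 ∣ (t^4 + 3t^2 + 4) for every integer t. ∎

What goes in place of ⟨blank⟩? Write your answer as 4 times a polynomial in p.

4(64p^4 + 192p^3 + 228p^2 + 126p + 28)

Only t ≡ 3 (mod 4) is unaccounted for. Put t = 4p+3:
(4p+3)^4 + 3(4p+3)^2 + 4 expands to 256p^4 + 768p^3 + 912p^2 + 504p + 112,
and factoring out 4 leaves 4(64p^4 + 192p^3 + 228p^2 + 126p + 28).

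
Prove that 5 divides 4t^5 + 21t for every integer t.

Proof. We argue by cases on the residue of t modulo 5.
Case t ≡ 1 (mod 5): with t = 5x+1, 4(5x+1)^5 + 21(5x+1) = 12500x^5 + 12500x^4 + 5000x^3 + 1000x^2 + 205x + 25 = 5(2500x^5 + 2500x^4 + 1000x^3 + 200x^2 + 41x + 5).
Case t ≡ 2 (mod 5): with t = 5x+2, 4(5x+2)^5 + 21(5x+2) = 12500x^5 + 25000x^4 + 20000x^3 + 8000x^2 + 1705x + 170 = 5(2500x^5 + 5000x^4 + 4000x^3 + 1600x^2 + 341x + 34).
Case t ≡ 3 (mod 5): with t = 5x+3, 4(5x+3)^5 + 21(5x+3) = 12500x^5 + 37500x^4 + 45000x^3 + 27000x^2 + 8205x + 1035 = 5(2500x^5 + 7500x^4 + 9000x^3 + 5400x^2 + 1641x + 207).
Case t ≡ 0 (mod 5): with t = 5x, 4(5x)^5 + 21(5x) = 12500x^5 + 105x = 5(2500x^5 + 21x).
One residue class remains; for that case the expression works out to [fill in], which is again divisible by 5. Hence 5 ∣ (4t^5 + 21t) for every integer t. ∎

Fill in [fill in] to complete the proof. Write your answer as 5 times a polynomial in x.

The residues treated are {1, 2, 3, 0}, so the missing case is t ≡ 4 (mod 5); write t = 5x+4.
Then 4(5x+4)^5 + 21(5x+4) = 12500x^5 + 50000x^4 + 80000x^3 + 64000x^2 + 25705x + 4180 = 5(2500x^5 + 10000x^4 + 16000x^3 + 12800x^2 + 5141x + 836).

5(2500x^5 + 10000x^4 + 16000x^3 + 12800x^2 + 5141x + 836)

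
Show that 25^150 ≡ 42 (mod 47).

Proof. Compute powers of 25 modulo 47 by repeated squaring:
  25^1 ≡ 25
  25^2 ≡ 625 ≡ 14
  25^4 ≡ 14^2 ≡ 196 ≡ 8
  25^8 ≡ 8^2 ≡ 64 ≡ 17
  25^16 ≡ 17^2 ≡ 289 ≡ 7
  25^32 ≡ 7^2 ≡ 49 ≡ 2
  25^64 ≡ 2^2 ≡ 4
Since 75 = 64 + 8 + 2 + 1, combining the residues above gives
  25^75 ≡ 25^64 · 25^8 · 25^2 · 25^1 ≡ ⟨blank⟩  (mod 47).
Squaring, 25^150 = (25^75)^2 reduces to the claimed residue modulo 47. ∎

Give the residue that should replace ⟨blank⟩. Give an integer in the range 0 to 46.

Multiply the listed residues: 4 · 17 · 14 · 25 = 68 → 952 → 23800.
Reducing modulo 47: 23800 = 506·47 + 18, so 25^75 ≡ 18.

18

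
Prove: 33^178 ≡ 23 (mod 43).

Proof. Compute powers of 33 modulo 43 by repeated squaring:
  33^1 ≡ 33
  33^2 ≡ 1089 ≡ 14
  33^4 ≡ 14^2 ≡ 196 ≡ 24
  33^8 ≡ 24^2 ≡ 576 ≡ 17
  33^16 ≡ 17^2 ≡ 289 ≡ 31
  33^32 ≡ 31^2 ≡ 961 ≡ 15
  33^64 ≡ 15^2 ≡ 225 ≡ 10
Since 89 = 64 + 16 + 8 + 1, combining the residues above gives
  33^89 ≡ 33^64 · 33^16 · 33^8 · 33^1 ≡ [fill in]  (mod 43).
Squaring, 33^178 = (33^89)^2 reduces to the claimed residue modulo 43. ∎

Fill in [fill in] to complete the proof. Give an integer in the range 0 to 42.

Multiply the listed residues: 10 · 31 · 17 · 33 = 310 → 5270 → 173910.
Reducing modulo 43: 173910 = 4044·43 + 18, so 33^89 ≡ 18.

18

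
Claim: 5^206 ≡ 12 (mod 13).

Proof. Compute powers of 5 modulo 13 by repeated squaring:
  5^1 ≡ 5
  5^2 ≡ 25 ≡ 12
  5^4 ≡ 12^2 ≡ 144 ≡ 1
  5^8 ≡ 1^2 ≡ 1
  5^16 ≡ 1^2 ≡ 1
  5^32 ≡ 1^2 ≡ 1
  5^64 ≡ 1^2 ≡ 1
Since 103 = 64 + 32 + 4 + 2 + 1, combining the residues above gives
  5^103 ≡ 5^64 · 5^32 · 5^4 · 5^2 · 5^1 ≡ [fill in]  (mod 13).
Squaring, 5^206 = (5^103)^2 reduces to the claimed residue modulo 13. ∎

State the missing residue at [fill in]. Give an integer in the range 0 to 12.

Multiply the listed residues: 1 · 1 · 1 · 12 · 5 = 1 → 1 → 12 → 60.
Reducing modulo 13: 60 = 4·13 + 8, so 5^103 ≡ 8.

8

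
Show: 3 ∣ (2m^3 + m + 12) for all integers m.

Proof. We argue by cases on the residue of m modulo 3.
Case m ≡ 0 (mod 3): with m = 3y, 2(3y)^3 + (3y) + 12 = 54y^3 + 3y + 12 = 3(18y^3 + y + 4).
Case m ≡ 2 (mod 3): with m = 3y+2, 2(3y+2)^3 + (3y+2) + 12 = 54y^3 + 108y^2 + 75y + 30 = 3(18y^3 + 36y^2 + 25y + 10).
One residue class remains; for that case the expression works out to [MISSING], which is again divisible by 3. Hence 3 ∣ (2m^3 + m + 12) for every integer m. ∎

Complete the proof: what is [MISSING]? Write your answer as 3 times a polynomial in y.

Only m ≡ 1 (mod 3) is unaccounted for. Put m = 3y+1:
2(3y+1)^3 + (3y+1) + 12 expands to 54y^3 + 54y^2 + 21y + 15,
and factoring out 3 leaves 3(18y^3 + 18y^2 + 7y + 5).

3(18y^3 + 18y^2 + 7y + 5)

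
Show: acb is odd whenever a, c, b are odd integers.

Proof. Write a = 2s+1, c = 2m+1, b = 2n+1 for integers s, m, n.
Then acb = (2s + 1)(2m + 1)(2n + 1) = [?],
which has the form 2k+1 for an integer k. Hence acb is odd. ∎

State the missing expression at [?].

2(4mns + 2mn + 2ms + m + 2ns + n + s) + 1

Expanding: (2s + 1)(2m + 1)(2n + 1) = 8mns + 4mn + 4ms + 2m + 4ns + 2n + 2s + 1.
Every term except the constant is even, so this is 2(4mns + 2mn + 2ms + m + 2ns + n + s) + 1,
and 4mns + 2mn + 2ms + m + 2ns + n + s ∈ ℤ gives the required form.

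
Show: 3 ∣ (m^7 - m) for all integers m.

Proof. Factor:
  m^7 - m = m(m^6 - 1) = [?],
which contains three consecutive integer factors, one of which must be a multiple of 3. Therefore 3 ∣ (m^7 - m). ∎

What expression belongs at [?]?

m^6 - 1 = (m^2 - 1)(m^4 + m^2 + 1), and m^2 - 1 = (m-1)(m+1).
So m(m^6 - 1) = (m - 1)m(m + 1)(m^4 + m^2 + 1).

(m - 1)m(m + 1)(m^4 + m^2 + 1)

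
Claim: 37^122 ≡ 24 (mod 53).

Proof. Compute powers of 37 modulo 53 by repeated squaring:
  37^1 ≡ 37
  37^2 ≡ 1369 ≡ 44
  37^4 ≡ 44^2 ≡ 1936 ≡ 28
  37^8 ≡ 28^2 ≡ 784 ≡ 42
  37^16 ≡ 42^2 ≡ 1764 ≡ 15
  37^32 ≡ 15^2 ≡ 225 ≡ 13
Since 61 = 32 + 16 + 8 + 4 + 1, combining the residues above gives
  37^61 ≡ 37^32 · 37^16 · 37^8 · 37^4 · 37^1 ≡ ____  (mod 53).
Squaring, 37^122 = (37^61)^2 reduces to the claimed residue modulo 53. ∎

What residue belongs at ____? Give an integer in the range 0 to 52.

37^32 · 37^16 · 37^8 · 37^4 · 37^1 ≡ 13 · 15 · 42 · 28 · 37 = 8484840.
8484840 mod 53 = 17, so 37^61 ≡ 17 (mod 53).

17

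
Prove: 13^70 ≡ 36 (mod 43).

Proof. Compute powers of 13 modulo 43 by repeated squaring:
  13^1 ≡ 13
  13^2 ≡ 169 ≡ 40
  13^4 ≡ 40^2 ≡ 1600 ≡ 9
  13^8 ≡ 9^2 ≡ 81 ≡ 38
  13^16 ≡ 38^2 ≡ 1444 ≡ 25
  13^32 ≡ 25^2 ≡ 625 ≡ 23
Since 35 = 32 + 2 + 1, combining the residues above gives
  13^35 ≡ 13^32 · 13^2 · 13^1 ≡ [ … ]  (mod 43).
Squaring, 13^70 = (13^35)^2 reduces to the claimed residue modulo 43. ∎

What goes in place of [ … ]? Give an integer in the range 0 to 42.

13^32 · 13^2 · 13^1 ≡ 23 · 40 · 13 = 11960.
11960 mod 43 = 6, so 13^35 ≡ 6 (mod 43).

6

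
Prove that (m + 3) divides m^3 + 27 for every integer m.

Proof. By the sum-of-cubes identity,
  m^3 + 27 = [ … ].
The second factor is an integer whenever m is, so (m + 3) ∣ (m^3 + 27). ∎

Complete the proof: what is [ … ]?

Polynomial division of m^3 + 27 by m + 3 leaves remainder 0 and quotient m^2 - 3m + 9.
Hence m^3 + 27 = (m + 3)(m^2 - 3m + 9).

(m + 3)(m^2 - 3m + 9)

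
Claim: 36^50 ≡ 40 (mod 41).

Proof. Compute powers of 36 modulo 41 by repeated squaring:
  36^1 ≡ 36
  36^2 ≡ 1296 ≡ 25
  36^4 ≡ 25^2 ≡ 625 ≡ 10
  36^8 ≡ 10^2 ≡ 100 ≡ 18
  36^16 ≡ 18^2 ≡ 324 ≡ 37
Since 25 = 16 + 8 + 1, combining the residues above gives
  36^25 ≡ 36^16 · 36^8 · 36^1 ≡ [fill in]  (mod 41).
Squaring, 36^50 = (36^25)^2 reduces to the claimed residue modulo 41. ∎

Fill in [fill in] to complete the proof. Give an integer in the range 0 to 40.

Multiply the listed residues: 37 · 18 · 36 = 666 → 23976.
Reducing modulo 41: 23976 = 584·41 + 32, so 36^25 ≡ 32.

32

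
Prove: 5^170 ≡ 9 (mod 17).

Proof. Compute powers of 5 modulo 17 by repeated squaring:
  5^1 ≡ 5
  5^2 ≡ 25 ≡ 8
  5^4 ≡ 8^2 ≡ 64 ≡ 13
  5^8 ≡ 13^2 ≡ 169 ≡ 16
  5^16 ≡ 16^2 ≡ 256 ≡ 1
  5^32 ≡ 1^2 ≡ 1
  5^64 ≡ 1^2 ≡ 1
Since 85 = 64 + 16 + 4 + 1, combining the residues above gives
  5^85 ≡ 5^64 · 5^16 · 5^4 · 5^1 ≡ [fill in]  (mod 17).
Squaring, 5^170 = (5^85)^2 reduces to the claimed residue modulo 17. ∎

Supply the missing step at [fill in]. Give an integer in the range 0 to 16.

14

Multiply the listed residues: 1 · 1 · 13 · 5 = 1 → 13 → 65.
Reducing modulo 17: 65 = 3·17 + 14, so 5^85 ≡ 14.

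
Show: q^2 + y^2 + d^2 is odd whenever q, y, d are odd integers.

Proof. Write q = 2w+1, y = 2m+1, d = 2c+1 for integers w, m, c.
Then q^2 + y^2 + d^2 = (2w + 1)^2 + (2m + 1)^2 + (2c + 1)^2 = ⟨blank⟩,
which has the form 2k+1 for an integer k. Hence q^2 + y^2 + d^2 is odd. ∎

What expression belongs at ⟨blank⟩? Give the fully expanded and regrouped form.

Expanding: (2w + 1)^2 + (2m + 1)^2 + (2c + 1)^2 = 4c^2 + 4c + 4m^2 + 4m + 4w^2 + 4w + 3.
Every term except the constant is even, so this is 2(2c^2 + 2c + 2m^2 + 2m + 2w^2 + 2w + 1) + 1,
and 2c^2 + 2c + 2m^2 + 2m + 2w^2 + 2w + 1 ∈ ℤ gives the required form.

2(2c^2 + 2c + 2m^2 + 2m + 2w^2 + 2w + 1) + 1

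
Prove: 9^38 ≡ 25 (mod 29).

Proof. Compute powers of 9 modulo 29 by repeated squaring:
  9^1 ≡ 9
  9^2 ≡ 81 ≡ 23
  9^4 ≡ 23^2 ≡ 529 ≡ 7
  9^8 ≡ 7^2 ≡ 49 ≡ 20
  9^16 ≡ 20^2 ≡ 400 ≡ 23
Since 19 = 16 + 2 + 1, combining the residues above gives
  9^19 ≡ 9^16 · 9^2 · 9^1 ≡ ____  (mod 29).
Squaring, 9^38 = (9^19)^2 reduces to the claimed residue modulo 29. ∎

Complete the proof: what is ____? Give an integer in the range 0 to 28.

Multiply the listed residues: 23 · 23 · 9 = 529 → 4761.
Reducing modulo 29: 4761 = 164·29 + 5, so 9^19 ≡ 5.

5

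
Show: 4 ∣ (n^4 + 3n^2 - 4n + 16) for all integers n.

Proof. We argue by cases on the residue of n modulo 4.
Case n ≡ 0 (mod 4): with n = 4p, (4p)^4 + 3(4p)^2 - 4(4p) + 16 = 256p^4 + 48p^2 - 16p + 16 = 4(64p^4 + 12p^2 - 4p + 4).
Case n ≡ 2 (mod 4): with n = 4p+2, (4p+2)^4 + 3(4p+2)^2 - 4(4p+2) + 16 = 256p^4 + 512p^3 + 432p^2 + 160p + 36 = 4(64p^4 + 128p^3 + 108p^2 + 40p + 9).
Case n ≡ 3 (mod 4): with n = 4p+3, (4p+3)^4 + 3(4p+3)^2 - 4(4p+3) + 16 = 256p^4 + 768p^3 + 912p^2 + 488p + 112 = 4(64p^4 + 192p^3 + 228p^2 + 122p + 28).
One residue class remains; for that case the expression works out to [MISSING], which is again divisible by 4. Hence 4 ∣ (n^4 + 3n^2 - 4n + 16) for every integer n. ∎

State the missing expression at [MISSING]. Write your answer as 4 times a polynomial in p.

Only n ≡ 1 (mod 4) is unaccounted for. Put n = 4p+1:
(4p+1)^4 + 3(4p+1)^2 - 4(4p+1) + 16 expands to 256p^4 + 256p^3 + 144p^2 + 24p + 16,
and factoring out 4 leaves 4(64p^4 + 64p^3 + 36p^2 + 6p + 4).

4(64p^4 + 64p^3 + 36p^2 + 6p + 4)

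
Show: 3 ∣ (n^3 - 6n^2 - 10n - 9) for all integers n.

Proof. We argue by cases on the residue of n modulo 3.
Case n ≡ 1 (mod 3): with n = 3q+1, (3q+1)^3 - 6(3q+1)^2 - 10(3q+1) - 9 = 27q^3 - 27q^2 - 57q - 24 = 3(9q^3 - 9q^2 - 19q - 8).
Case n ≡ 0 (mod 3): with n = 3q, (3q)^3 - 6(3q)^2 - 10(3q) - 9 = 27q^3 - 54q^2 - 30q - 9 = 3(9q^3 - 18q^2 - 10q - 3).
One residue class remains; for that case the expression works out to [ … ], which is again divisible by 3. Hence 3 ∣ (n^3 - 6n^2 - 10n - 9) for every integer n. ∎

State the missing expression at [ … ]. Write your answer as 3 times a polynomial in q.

The residues treated are {1, 0}, so the missing case is n ≡ 2 (mod 3); write n = 3q+2.
Then (3q+2)^3 - 6(3q+2)^2 - 10(3q+2) - 9 = 27q^3 - 66q - 45 = 3(9q^3 - 22q - 15).

3(9q^3 - 22q - 15)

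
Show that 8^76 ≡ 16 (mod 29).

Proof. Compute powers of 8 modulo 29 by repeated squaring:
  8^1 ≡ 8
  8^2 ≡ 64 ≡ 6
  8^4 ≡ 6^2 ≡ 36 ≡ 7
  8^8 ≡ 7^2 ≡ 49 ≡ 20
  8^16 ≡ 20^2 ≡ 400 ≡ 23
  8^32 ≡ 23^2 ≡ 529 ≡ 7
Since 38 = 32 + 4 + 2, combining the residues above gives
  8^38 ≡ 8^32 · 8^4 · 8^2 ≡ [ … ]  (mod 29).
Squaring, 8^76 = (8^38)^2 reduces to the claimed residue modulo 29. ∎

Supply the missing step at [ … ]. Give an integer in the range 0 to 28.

Multiply the listed residues: 7 · 7 · 6 = 49 → 294.
Reducing modulo 29: 294 = 10·29 + 4, so 8^38 ≡ 4.

4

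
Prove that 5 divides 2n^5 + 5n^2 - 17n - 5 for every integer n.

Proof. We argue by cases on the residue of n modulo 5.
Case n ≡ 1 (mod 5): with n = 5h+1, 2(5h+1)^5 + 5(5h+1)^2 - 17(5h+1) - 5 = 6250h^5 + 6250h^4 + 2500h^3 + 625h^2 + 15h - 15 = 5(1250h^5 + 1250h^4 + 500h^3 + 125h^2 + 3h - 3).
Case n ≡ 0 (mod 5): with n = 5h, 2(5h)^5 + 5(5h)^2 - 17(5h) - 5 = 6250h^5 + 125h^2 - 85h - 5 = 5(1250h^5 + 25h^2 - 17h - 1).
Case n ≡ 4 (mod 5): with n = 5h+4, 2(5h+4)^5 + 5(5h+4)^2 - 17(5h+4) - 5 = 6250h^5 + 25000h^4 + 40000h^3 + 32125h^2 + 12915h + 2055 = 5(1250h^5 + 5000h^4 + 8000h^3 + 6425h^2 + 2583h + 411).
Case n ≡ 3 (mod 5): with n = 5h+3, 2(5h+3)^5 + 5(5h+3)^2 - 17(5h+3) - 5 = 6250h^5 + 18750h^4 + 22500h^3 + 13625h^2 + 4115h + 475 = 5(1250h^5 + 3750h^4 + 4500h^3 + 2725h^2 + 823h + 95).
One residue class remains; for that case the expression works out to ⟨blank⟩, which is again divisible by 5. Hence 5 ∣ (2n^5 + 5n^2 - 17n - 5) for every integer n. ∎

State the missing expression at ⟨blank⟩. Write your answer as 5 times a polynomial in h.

5(1250h^5 + 2500h^4 + 2000h^3 + 825h^2 + 163h + 9)

The residues treated are {1, 0, 4, 3}, so the missing case is n ≡ 2 (mod 5); write n = 5h+2.
Then 2(5h+2)^5 + 5(5h+2)^2 - 17(5h+2) - 5 = 6250h^5 + 12500h^4 + 10000h^3 + 4125h^2 + 815h + 45 = 5(1250h^5 + 2500h^4 + 2000h^3 + 825h^2 + 163h + 9).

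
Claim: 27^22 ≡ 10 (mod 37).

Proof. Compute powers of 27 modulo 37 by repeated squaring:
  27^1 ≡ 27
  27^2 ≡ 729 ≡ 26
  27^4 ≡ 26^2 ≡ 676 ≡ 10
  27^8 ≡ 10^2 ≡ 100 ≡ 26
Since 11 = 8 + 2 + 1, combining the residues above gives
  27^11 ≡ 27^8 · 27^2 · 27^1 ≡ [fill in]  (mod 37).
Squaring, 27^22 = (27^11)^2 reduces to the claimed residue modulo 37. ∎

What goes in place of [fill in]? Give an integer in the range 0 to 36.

11

Multiply the listed residues: 26 · 26 · 27 = 676 → 18252.
Reducing modulo 37: 18252 = 493·37 + 11, so 27^11 ≡ 11.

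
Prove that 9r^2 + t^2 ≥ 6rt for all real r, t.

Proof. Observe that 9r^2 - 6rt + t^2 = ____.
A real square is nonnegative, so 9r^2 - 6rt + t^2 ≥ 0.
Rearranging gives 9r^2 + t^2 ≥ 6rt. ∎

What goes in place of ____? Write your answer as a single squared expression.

9r^2 - 6rt + t^2 is a perfect-square trinomial: the outer terms are (3r)^2 and (t)^2, and the cross term is -2·3r·t.
So 9r^2 - 6rt + t^2 = (3r - t)^2 ≥ 0.

(3r - t)^2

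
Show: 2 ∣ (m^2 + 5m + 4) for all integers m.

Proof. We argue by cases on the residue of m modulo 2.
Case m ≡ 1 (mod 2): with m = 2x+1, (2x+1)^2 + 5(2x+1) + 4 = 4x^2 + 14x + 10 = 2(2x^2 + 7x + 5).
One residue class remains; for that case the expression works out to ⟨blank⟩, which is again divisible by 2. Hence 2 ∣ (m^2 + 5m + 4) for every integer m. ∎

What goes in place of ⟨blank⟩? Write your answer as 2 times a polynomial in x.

2(2x^2 + 5x + 2)

The residues treated are {1}, so the missing case is m ≡ 0 (mod 2); write m = 2x.
Then (2x)^2 + 5(2x) + 4 = 4x^2 + 10x + 4 = 2(2x^2 + 5x + 2).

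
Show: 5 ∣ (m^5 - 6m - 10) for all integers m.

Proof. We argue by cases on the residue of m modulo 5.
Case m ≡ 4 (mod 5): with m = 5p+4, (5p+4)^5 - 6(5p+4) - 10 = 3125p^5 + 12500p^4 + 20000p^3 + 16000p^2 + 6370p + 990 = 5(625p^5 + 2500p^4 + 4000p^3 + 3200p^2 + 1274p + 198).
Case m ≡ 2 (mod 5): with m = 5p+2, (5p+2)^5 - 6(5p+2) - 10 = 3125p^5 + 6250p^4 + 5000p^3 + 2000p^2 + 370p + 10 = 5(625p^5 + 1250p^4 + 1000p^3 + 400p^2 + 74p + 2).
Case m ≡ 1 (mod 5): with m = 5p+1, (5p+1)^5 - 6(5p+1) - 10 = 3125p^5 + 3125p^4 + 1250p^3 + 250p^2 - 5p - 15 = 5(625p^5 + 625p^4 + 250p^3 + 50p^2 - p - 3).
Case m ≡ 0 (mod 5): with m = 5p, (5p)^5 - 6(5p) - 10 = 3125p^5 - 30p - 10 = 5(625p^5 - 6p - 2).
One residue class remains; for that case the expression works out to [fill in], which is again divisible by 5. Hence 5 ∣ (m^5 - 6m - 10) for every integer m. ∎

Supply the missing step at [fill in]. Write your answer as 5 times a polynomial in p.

The residues treated are {4, 2, 1, 0}, so the missing case is m ≡ 3 (mod 5); write m = 5p+3.
Then (5p+3)^5 - 6(5p+3) - 10 = 3125p^5 + 9375p^4 + 11250p^3 + 6750p^2 + 1995p + 215 = 5(625p^5 + 1875p^4 + 2250p^3 + 1350p^2 + 399p + 43).

5(625p^5 + 1875p^4 + 2250p^3 + 1350p^2 + 399p + 43)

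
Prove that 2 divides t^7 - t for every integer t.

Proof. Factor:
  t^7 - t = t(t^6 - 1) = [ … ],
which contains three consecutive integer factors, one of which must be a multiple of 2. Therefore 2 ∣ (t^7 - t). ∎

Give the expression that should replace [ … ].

(t - 1)t(t + 1)(t^4 + t^2 + 1)

t^6 - 1 = (t^2 - 1)(t^4 + t^2 + 1), and t^2 - 1 = (t-1)(t+1).
So t(t^6 - 1) = (t - 1)t(t + 1)(t^4 + t^2 + 1).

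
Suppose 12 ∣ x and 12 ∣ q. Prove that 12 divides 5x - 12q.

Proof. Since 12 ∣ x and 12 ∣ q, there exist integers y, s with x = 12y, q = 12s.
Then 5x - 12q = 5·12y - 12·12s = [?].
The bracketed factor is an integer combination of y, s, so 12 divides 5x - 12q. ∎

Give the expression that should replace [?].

12(-12s + 5y)

Pull the common 12 out of every term: 5·12y - 12·12s = 12(-12s + 5y).
-12s + 5y is an integer, which exhibits the divisibility.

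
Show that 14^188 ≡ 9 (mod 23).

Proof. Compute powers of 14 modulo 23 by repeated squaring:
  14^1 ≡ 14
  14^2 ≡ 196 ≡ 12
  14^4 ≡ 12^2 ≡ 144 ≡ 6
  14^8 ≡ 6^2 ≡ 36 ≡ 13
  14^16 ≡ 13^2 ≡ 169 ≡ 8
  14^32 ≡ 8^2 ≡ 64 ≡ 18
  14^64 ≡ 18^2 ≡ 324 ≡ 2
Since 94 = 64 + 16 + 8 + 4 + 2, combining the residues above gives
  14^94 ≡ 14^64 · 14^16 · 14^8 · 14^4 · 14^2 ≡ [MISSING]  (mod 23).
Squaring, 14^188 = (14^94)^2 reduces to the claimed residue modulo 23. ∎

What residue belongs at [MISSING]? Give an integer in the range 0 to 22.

3

Multiply the listed residues: 2 · 8 · 13 · 6 · 12 = 16 → 208 → 1248 → 14976.
Reducing modulo 23: 14976 = 651·23 + 3, so 14^94 ≡ 3.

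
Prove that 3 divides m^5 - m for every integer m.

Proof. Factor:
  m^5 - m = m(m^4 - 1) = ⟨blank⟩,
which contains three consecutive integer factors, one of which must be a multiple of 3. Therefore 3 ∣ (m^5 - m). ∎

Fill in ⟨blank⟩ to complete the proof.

(m - 1)m(m + 1)(m^2 + 1)

m^4 - 1 = (m^2 - 1)(m^2 + 1), and m^2 - 1 = (m-1)(m+1).
So m(m^4 - 1) = (m - 1)m(m + 1)(m^2 + 1).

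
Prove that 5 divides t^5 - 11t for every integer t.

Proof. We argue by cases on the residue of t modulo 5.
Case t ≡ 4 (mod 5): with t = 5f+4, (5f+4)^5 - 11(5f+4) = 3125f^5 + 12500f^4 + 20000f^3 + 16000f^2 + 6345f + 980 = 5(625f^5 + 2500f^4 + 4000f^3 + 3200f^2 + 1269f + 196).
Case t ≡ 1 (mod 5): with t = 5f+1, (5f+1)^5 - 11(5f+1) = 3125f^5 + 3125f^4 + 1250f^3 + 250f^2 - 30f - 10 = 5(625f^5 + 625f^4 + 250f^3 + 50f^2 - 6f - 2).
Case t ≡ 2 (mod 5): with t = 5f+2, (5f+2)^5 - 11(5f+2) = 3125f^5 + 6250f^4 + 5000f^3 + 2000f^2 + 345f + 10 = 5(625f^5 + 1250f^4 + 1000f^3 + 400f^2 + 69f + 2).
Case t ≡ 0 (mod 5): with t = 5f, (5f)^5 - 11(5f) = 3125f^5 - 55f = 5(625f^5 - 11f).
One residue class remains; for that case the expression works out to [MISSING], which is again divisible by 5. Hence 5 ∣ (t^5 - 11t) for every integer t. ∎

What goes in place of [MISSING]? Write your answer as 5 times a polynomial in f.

5(625f^5 + 1875f^4 + 2250f^3 + 1350f^2 + 394f + 42)

The residues treated are {4, 1, 2, 0}, so the missing case is t ≡ 3 (mod 5); write t = 5f+3.
Then (5f+3)^5 - 11(5f+3) = 3125f^5 + 9375f^4 + 11250f^3 + 6750f^2 + 1970f + 210 = 5(625f^5 + 1875f^4 + 2250f^3 + 1350f^2 + 394f + 42).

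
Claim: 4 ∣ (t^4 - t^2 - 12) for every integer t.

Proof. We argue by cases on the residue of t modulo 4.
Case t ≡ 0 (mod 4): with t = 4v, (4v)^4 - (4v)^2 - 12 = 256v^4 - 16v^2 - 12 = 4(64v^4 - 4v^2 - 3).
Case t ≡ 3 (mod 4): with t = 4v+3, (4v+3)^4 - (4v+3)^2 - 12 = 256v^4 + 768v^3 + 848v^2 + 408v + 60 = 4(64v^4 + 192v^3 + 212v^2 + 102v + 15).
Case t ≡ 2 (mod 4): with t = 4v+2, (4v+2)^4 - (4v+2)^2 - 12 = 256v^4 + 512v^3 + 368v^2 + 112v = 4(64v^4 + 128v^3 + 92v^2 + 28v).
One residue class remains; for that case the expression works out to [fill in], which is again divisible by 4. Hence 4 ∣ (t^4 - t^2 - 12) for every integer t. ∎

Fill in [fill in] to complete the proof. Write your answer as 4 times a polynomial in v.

4(64v^4 + 64v^3 + 20v^2 + 2v - 3)

The residues treated are {0, 3, 2}, so the missing case is t ≡ 1 (mod 4); write t = 4v+1.
Then (4v+1)^4 - (4v+1)^2 - 12 = 256v^4 + 256v^3 + 80v^2 + 8v - 12 = 4(64v^4 + 64v^3 + 20v^2 + 2v - 3).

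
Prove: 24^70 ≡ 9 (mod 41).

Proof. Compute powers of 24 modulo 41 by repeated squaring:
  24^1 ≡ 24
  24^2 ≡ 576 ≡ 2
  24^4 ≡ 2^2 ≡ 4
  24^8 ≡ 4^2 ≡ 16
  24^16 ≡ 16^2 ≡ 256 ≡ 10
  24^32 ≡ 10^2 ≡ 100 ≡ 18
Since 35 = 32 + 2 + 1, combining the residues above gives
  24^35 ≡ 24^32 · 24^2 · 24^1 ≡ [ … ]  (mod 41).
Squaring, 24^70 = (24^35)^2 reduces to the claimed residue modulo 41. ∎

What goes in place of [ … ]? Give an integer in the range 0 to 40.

3

24^32 · 24^2 · 24^1 ≡ 18 · 2 · 24 = 864.
864 mod 41 = 3, so 24^35 ≡ 3 (mod 41).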